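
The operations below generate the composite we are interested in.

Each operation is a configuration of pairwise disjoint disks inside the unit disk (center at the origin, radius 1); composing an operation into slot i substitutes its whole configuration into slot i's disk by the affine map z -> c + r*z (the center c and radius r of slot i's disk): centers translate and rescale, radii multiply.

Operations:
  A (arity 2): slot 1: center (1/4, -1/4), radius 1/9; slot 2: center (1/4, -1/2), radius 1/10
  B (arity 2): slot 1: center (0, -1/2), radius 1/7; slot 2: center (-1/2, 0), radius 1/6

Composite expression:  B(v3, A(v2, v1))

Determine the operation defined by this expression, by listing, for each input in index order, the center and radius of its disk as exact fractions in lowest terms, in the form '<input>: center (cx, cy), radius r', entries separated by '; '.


Follow each v-input down from B: c' goes to c + r*c', radius to r*r'.
for v3, the 1-step affine chain lands on center (0, -1/2), radius 1/7
for v2, the 2-step affine chain lands on center (-11/24, -1/24), radius 1/54
for v1, the 2-step affine chain lands on center (-11/24, -1/12), radius 1/60

v1: center (-11/24, -1/12), radius 1/60; v2: center (-11/24, -1/24), radius 1/54; v3: center (0, -1/2), radius 1/7


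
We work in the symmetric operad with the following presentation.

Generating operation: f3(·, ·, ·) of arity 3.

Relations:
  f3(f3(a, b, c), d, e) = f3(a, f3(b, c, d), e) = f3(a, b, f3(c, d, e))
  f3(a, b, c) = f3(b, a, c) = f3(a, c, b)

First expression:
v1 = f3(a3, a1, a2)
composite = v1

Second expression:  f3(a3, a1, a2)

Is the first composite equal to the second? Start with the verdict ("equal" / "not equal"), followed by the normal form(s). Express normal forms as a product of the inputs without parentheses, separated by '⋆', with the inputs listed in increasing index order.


equal: each reduces to a1 ⋆ a2 ⋆ a3

Reducing the first expression gives a1 ⋆ a2 ⋆ a3
Reducing the second expression gives a1 ⋆ a2 ⋆ a3
The forms coincide; equal.


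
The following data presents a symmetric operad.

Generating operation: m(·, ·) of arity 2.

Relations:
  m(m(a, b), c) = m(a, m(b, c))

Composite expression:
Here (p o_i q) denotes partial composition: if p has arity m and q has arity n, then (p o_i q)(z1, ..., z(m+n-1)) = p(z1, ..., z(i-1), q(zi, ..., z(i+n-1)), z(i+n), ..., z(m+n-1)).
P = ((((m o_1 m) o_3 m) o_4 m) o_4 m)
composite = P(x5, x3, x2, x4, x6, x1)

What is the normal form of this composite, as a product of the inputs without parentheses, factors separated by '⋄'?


x5 ⋄ x3 ⋄ x2 ⋄ x4 ⋄ x6 ⋄ x1


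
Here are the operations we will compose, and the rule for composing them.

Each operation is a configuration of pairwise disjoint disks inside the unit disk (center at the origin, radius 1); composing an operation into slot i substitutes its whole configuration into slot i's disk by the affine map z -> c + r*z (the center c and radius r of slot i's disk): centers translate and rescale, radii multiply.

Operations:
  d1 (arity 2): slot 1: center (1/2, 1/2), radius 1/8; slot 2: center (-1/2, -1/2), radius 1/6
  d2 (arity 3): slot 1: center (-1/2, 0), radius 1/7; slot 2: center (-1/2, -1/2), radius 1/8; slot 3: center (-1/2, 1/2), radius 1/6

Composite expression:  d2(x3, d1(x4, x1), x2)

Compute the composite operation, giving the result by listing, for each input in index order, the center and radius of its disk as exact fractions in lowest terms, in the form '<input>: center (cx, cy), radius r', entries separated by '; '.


x1: center (-9/16, -9/16), radius 1/48; x2: center (-1/2, 1/2), radius 1/6; x3: center (-1/2, 0), radius 1/7; x4: center (-7/16, -7/16), radius 1/64

Nesting under d2 composes maps z -> c + r*z down each x-path.
for x3, the 1-step affine chain lands on center (-1/2, 0), radius 1/7
for x4, the 2-step affine chain lands on center (-7/16, -7/16), radius 1/64
for x1, the 2-step affine chain lands on center (-9/16, -9/16), radius 1/48
for x2, the 1-step affine chain lands on center (-1/2, 1/2), radius 1/6


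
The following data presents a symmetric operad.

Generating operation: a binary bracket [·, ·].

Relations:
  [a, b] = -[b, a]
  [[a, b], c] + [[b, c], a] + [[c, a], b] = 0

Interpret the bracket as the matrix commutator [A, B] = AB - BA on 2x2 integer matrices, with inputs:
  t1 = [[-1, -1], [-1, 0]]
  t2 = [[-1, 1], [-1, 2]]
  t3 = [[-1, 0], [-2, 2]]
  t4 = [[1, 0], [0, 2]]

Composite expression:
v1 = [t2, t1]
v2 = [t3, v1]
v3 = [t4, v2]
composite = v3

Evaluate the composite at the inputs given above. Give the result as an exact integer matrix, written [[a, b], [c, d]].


[[0, 12], [2, 0]]

[t2, t1] = [[-2, 4], [-2, 2]]
[t3, [t2, t1]] = [[8, -12], [2, -8]]
[t4, [t3, [t2, t1]]] = [[0, 12], [2, 0]]


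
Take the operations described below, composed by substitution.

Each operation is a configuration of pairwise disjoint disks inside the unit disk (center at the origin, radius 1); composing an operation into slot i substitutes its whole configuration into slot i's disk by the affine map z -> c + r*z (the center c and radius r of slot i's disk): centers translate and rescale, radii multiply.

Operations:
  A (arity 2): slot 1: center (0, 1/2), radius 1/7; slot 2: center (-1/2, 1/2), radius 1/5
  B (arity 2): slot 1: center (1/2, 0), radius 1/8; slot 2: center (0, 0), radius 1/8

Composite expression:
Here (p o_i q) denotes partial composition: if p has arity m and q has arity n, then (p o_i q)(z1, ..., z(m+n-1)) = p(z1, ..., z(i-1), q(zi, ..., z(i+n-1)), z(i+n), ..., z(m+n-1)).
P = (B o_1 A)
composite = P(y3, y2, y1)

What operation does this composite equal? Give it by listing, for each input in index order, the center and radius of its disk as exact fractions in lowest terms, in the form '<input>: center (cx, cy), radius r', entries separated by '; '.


y1: center (0, 0), radius 1/8; y2: center (7/16, 1/16), radius 1/40; y3: center (1/2, 1/16), radius 1/56


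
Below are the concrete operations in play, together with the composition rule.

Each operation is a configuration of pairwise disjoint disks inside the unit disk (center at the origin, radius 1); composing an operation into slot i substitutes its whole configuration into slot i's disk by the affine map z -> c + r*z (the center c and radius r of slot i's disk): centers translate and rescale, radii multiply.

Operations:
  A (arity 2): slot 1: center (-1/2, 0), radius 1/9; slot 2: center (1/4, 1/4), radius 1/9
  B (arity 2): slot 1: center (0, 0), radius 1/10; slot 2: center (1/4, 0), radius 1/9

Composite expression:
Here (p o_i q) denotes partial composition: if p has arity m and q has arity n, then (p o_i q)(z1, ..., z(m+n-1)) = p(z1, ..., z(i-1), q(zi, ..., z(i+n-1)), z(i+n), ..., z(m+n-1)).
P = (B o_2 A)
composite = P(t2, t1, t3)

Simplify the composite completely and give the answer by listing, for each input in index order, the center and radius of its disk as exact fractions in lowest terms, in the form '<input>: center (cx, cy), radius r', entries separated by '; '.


t1: center (7/36, 0), radius 1/81; t2: center (0, 0), radius 1/10; t3: center (5/18, 1/36), radius 1/81

Each t-disk chains the slot maps above it in B; radii multiply.
t2: after 1 affine step, its disk has center (0, 0), radius 1/10
t1: after 2 affine steps, its disk has center (7/36, 0), radius 1/81
t3: after 2 affine steps, its disk has center (5/18, 1/36), radius 1/81


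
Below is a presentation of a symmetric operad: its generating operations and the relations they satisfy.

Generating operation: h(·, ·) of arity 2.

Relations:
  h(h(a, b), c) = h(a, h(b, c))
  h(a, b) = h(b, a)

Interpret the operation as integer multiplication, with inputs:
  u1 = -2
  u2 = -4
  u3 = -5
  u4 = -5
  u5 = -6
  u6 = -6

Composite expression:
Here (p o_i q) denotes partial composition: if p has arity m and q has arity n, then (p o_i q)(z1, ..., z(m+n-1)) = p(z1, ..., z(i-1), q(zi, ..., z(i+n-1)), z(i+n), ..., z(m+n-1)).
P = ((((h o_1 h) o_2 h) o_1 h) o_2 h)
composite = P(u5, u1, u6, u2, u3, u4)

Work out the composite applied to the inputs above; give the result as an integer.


7200


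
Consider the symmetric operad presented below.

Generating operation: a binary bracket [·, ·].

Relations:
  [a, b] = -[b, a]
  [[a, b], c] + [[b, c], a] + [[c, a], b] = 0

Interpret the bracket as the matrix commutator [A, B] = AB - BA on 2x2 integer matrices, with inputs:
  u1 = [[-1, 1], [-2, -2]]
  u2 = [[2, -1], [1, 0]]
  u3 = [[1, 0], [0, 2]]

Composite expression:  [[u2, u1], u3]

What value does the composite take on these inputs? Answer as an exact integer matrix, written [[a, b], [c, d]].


[u2, u1] = [[1, 3], [5, -1]]
[[u2, u1], u3] = [[0, 3], [-5, 0]]

[[0, 3], [-5, 0]]


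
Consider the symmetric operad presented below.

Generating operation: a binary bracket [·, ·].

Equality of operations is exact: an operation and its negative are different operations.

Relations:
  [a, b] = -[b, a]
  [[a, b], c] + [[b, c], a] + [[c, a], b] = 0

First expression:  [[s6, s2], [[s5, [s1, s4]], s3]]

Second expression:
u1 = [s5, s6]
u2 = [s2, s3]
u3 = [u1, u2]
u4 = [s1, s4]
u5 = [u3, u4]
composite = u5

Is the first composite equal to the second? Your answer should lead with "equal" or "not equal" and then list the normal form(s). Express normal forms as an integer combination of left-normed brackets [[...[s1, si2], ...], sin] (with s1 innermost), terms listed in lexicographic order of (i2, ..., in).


not equal; first: -[[[[[s1, s4], s5], s3], s2], s6] + [[[[[s1, s4], s5], s3], s6], s2]; second: [[[[[s1, s4], s2], s3], s5], s6] - [[[[[s1, s4], s2], s3], s6], s5] - [[[[[s1, s4], s3], s2], s5], s6] + [[[[[s1, s4], s3], s2], s6], s5] - [[[[[s1, s4], s5], s6], s2], s3] + [[[[[s1, s4], s5], s6], s3], s2] + [[[[[s1, s4], s6], s5], s2], s3] - [[[[[s1, s4], s6], s5], s3], s2]


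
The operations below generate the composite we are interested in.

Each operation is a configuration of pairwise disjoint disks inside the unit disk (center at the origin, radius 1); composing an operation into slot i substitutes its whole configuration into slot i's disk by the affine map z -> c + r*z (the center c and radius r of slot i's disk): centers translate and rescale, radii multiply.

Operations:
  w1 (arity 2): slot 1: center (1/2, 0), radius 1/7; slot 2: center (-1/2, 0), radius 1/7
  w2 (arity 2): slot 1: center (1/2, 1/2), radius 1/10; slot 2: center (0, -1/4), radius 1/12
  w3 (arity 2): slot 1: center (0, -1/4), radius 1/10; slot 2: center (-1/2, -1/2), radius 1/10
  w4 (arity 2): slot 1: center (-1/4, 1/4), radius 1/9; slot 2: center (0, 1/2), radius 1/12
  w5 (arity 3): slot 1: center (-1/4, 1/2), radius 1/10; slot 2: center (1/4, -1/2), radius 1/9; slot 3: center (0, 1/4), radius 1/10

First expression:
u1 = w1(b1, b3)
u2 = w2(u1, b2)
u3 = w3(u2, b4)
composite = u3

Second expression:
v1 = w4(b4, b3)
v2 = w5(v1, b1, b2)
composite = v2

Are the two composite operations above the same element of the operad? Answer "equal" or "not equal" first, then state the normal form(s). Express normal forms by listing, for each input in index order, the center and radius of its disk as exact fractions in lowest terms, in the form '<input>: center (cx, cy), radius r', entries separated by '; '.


not equal; the first gives b1: center (11/200, -1/5), radius 1/700; b2: center (0, -11/40), radius 1/120; b3: center (9/200, -1/5), radius 1/700; b4: center (-1/2, -1/2), radius 1/10 and the second b1: center (1/4, -1/2), radius 1/9; b2: center (0, 1/4), radius 1/10; b3: center (-1/4, 11/20), radius 1/120; b4: center (-11/40, 21/40), radius 1/90

The first composite normalizes to b1: center (11/200, -1/5), radius 1/700; b2: center (0, -11/40), radius 1/120; b3: center (9/200, -1/5), radius 1/700; b4: center (-1/2, -1/2), radius 1/10
The second composite normalizes to b1: center (1/4, -1/2), radius 1/9; b2: center (0, 1/4), radius 1/10; b3: center (-1/4, 11/20), radius 1/120; b4: center (-11/40, 21/40), radius 1/90
Different reductions; not equal.


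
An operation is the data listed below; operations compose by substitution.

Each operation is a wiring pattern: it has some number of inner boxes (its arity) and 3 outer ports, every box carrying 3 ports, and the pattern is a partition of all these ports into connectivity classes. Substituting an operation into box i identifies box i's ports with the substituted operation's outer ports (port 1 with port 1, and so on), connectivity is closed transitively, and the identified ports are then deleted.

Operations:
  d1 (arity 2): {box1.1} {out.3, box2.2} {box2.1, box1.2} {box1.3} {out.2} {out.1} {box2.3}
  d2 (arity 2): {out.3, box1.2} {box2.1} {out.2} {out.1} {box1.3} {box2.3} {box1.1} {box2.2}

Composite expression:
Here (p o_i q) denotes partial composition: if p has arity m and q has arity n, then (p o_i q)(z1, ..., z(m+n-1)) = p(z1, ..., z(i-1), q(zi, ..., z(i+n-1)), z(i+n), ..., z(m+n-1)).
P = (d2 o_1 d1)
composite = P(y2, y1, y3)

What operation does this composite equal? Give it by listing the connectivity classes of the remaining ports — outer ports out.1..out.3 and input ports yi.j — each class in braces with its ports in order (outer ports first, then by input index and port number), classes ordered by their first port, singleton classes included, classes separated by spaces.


{out.1} {out.2} {out.3} {y1.1, y2.2} {y1.2} {y1.3} {y2.1} {y2.3} {y3.1} {y3.2} {y3.3}

After gluing at d2, chains via deleted ports link the y-ports.
stage d1: inputs (y2, y1), connectivity {out.1} {out.2} {out.3, y1.2} {y1.1, y2.2} {y1.3} {y2.1} {y2.3}, out.j its boundary
stage d2: inputs (y2, y1, y3), connectivity {out.1} {out.2} {out.3} {y1.1, y2.2} {y1.2} {y1.3} {y2.1} {y2.3} {y3.1} {y3.2} {y3.3}, out.j its boundary


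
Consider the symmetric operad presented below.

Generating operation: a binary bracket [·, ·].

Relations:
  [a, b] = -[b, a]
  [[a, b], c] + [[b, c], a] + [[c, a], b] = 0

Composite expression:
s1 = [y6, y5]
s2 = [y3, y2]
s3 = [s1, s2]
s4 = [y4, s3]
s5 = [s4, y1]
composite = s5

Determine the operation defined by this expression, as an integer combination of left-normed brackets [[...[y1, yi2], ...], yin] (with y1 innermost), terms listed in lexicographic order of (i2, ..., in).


Antisymmetry and Jacobi reduce to y1-anchored left-normed brackets.
Composite bracket: [[y4, [[y6, y5], [y3, y2]]], y1]
Each bracket splits as ab - ba, giving 32 signed words (2^5 = 32).
Coefficients come from the y1-initial words:
  the word y1y2y3y5y6y4 carries sign -1 and contributes -[[[[[y1, y2], y3], y5], y6], y4]
  the word y1y2y3y6y5y4 carries sign +1 and contributes +[[[[[y1, y2], y3], y6], y5], y4]
  the word y1y3y2y5y6y4 carries sign +1 and contributes +[[[[[y1, y3], y2], y5], y6], y4]
  the word y1y3y2y6y5y4 carries sign -1 and contributes -[[[[[y1, y3], y2], y6], y5], y4]
  the word y1y4y2y3y5y6 carries sign +1 and contributes +[[[[[y1, y4], y2], y3], y5], y6]
  the word y1y4y2y3y6y5 carries sign -1 and contributes -[[[[[y1, y4], y2], y3], y6], y5]
  the word y1y4y3y2y5y6 carries sign -1 and contributes -[[[[[y1, y4], y3], y2], y5], y6]
  the word y1y4y3y2y6y5 carries sign +1 and contributes +[[[[[y1, y4], y3], y2], y6], y5]
  the word y1y4y5y6y2y3 carries sign -1 and contributes -[[[[[y1, y4], y5], y6], y2], y3]
  the word y1y4y5y6y3y2 carries sign +1 and contributes +[[[[[y1, y4], y5], y6], y3], y2]
  the word y1y4y6y5y2y3 carries sign +1 and contributes +[[[[[y1, y4], y6], y5], y2], y3]
  the word y1y4y6y5y3y2 carries sign -1 and contributes -[[[[[y1, y4], y6], y5], y3], y2]
  the word y1y5y6y2y3y4 carries sign +1 and contributes +[[[[[y1, y5], y6], y2], y3], y4]
  the word y1y5y6y3y2y4 carries sign -1 and contributes -[[[[[y1, y5], y6], y3], y2], y4]
  the word y1y6y5y2y3y4 carries sign -1 and contributes -[[[[[y1, y6], y5], y2], y3], y4]
  the word y1y6y5y3y2y4 carries sign +1 and contributes +[[[[[y1, y6], y5], y3], y2], y4]

-[[[[[y1, y2], y3], y5], y6], y4] + [[[[[y1, y2], y3], y6], y5], y4] + [[[[[y1, y3], y2], y5], y6], y4] - [[[[[y1, y3], y2], y6], y5], y4] + [[[[[y1, y4], y2], y3], y5], y6] - [[[[[y1, y4], y2], y3], y6], y5] - [[[[[y1, y4], y3], y2], y5], y6] + [[[[[y1, y4], y3], y2], y6], y5] - [[[[[y1, y4], y5], y6], y2], y3] + [[[[[y1, y4], y5], y6], y3], y2] + [[[[[y1, y4], y6], y5], y2], y3] - [[[[[y1, y4], y6], y5], y3], y2] + [[[[[y1, y5], y6], y2], y3], y4] - [[[[[y1, y5], y6], y3], y2], y4] - [[[[[y1, y6], y5], y2], y3], y4] + [[[[[y1, y6], y5], y3], y2], y4]


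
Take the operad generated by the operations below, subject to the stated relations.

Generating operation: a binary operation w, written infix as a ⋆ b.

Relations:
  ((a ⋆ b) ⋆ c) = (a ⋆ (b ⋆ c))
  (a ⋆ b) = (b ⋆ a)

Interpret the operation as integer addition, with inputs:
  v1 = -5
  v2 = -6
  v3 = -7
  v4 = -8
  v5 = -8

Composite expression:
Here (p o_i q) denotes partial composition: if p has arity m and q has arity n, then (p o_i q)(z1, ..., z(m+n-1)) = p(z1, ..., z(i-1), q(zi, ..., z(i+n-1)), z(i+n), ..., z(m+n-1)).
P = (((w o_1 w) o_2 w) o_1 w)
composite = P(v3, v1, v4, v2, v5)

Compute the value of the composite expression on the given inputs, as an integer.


(v3 ⋆ v1) = -12
(v4 ⋆ v2) = -14
((v3 ⋆ v1) ⋆ (v4 ⋆ v2)) = -26
(((v3 ⋆ v1) ⋆ (v4 ⋆ v2)) ⋆ v5) = -34

-34


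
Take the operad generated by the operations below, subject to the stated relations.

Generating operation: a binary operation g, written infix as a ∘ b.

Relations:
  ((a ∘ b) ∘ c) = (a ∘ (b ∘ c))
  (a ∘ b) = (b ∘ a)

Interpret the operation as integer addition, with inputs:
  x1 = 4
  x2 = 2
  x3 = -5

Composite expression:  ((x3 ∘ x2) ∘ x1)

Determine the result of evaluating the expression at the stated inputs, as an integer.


1

(x3 ∘ x2) = -3
((x3 ∘ x2) ∘ x1) = 1


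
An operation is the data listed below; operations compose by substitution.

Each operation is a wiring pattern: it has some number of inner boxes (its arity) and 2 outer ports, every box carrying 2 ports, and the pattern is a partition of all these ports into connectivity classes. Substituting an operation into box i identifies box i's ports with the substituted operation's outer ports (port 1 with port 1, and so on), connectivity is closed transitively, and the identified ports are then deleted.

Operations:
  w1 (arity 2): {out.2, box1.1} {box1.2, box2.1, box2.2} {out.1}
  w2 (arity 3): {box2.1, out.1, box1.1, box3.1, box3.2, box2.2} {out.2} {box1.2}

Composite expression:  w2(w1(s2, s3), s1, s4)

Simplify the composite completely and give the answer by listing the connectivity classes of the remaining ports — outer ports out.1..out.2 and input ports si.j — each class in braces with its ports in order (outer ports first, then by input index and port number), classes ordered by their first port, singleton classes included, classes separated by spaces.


{out.1, s1.1, s1.2, s4.1, s4.2} {out.2} {s2.1} {s2.2, s3.1, s3.2}

After gluing at w2, chains via deleted ports link the s-ports.
w1 over (s2, s3) gives {out.1} {out.2, s2.1} {s2.2, s3.1, s3.2}, out.j being that stage's outer ports
w2 over (s2, s3, s1, s4) gives {out.1, s1.1, s1.2, s4.1, s4.2} {out.2} {s2.1} {s2.2, s3.1, s3.2}, out.j being that stage's outer ports


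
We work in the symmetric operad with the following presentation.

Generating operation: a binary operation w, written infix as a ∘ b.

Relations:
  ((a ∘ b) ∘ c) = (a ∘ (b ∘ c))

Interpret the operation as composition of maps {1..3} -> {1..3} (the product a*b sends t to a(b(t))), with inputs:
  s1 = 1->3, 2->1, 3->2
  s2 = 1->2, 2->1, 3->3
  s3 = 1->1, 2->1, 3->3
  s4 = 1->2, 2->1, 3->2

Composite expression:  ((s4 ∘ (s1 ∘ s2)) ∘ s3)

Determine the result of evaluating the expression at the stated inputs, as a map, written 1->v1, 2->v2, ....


1->2, 2->2, 3->1

(s1 ∘ s2) = 1->1, 2->3, 3->2
(s4 ∘ (s1 ∘ s2)) = 1->2, 2->2, 3->1
((s4 ∘ (s1 ∘ s2)) ∘ s3) = 1->2, 2->2, 3->1


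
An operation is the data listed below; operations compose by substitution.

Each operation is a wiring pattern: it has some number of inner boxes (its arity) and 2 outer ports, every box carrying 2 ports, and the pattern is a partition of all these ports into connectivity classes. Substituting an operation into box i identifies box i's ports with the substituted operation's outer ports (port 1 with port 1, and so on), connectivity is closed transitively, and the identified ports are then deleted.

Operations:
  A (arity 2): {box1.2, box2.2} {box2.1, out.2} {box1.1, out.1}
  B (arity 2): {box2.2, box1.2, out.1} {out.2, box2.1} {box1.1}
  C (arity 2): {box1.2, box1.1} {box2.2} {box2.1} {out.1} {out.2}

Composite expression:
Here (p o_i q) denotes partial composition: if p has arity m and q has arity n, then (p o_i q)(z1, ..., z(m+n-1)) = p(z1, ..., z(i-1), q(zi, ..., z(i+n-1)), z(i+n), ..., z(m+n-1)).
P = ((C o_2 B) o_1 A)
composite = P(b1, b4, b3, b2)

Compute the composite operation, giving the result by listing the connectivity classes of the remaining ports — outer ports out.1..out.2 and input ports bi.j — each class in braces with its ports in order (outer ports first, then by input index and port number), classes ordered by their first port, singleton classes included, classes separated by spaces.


{out.1} {out.2} {b1.1, b4.1} {b1.2, b4.2} {b2.1} {b2.2, b3.2} {b3.1}

Connectivity passes through glued C-boundaries; trace each wire chain.
stage A: inputs (b1, b4), connectivity {out.1, b1.1} {out.2, b4.1} {b1.2, b4.2}, out.j its boundary
stage B: inputs (b3, b2), connectivity {out.1, b2.2, b3.2} {out.2, b2.1} {b3.1}, out.j its boundary
stage C: inputs (b1, b4, b3, b2), connectivity {out.1} {out.2} {b1.1, b4.1} {b1.2, b4.2} {b2.1} {b2.2, b3.2} {b3.1}, out.j its boundary


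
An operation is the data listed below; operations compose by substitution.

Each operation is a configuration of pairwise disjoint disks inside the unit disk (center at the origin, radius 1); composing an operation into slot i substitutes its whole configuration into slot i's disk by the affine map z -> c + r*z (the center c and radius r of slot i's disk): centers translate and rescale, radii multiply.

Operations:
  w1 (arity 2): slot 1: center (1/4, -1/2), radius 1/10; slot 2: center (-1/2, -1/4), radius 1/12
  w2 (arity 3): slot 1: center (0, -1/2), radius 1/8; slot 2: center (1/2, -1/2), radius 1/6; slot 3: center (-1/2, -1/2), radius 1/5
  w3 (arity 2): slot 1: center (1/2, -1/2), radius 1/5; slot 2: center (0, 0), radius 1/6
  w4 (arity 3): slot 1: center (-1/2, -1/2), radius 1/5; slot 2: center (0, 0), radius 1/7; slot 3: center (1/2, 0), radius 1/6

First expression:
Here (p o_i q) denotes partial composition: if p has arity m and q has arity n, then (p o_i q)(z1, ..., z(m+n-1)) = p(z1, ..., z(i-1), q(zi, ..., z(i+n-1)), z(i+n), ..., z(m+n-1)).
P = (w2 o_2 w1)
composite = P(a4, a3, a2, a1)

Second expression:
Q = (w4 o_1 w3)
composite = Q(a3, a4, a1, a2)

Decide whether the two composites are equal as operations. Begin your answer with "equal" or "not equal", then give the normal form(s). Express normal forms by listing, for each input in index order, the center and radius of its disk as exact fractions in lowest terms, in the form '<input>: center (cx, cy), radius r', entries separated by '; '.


not equal — first a1: center (-1/2, -1/2), radius 1/5; a2: center (5/12, -13/24), radius 1/72; a3: center (13/24, -7/12), radius 1/60; a4: center (0, -1/2), radius 1/8, second a1: center (0, 0), radius 1/7; a2: center (1/2, 0), radius 1/6; a3: center (-2/5, -3/5), radius 1/25; a4: center (-1/2, -1/2), radius 1/30

The first expression, normalized: a1: center (-1/2, -1/2), radius 1/5; a2: center (5/12, -13/24), radius 1/72; a3: center (13/24, -7/12), radius 1/60; a4: center (0, -1/2), radius 1/8
The second expression, normalized: a1: center (0, 0), radius 1/7; a2: center (1/2, 0), radius 1/6; a3: center (-2/5, -3/5), radius 1/25; a4: center (-1/2, -1/2), radius 1/30
The forms do not match — not equal.


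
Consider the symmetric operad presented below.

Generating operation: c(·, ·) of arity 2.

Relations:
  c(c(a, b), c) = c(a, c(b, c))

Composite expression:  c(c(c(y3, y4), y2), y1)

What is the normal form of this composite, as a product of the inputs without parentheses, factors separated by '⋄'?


y3 ⋄ y4 ⋄ y2 ⋄ y1

Key point: c is associative — brackets drop, the y-order remains.
c(y3, y4) unparenthesizes to y3 ⋄ y4
c(c(y3, y4), y2) unparenthesizes to y3 ⋄ y4 ⋄ y2
c(c(c(y3, y4), y2), y1) unparenthesizes to y3 ⋄ y4 ⋄ y2 ⋄ y1


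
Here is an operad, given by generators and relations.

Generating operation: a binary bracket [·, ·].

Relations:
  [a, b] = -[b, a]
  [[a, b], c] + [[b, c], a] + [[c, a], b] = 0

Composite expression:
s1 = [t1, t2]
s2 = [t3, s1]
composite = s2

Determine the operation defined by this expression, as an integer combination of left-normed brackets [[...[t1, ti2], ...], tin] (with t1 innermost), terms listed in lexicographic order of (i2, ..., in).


-[[t1, t2], t3]

Antisymmetry and Jacobi reduce to t1-anchored left-normed brackets.
Composite bracket: [t3, [t1, t2]]
Under [a, b] = ab - ba we get 4 signed associative words (2^2 = 4).
Keep just the words that open with t1:
  the word t1t2t3 carries sign -1 and contributes -[[t1, t2], t3]


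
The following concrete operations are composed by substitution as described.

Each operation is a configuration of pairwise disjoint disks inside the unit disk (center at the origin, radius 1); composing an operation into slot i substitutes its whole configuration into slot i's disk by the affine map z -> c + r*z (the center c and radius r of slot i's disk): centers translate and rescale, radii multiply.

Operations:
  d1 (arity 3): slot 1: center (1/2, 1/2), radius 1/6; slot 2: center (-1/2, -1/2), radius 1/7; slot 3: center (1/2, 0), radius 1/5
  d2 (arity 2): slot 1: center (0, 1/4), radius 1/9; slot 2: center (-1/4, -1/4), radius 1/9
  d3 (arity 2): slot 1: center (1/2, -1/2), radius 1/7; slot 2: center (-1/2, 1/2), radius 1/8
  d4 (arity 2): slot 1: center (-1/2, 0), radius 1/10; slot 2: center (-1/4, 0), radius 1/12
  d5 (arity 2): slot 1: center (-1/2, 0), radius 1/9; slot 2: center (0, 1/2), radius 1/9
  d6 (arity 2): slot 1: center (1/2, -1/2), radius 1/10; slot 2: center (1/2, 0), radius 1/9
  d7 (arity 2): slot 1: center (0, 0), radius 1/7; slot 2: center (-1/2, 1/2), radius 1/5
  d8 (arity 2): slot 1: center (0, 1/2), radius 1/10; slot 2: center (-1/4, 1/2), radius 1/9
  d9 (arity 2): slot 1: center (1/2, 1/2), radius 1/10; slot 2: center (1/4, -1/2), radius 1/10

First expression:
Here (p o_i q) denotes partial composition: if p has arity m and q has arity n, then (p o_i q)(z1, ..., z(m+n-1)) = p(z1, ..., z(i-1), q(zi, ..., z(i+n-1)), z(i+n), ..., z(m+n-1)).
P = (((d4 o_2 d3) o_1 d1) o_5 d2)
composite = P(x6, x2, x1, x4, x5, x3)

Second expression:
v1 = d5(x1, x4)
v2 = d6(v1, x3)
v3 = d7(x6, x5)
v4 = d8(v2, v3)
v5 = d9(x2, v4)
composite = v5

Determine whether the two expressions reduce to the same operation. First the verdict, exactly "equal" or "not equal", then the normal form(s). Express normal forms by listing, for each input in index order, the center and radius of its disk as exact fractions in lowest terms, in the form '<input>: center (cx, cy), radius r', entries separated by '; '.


not equal; the first gives x1: center (-9/20, 0), radius 1/50; x2: center (-11/20, -1/20), radius 1/70; x3: center (-113/384, 5/128), radius 1/864; x4: center (-5/24, -1/24), radius 1/84; x5: center (-7/24, 17/384), radius 1/864; x6: center (-9/20, 1/20), radius 1/60 and the second x1: center (509/2000, -91/200), radius 1/9000; x2: center (1/2, 1/2), radius 1/10; x3: center (51/200, -9/20), radius 1/900; x4: center (51/200, -909/2000), radius 1/9000; x5: center (79/360, -4/9), radius 1/450; x6: center (9/40, -9/20), radius 1/630

Reducing the first expression gives x1: center (-9/20, 0), radius 1/50; x2: center (-11/20, -1/20), radius 1/70; x3: center (-113/384, 5/128), radius 1/864; x4: center (-5/24, -1/24), radius 1/84; x5: center (-7/24, 17/384), radius 1/864; x6: center (-9/20, 1/20), radius 1/60
Reducing the second expression gives x1: center (509/2000, -91/200), radius 1/9000; x2: center (1/2, 1/2), radius 1/10; x3: center (51/200, -9/20), radius 1/900; x4: center (51/200, -909/2000), radius 1/9000; x5: center (79/360, -4/9), radius 1/450; x6: center (9/40, -9/20), radius 1/630
They disagree, so not equal.


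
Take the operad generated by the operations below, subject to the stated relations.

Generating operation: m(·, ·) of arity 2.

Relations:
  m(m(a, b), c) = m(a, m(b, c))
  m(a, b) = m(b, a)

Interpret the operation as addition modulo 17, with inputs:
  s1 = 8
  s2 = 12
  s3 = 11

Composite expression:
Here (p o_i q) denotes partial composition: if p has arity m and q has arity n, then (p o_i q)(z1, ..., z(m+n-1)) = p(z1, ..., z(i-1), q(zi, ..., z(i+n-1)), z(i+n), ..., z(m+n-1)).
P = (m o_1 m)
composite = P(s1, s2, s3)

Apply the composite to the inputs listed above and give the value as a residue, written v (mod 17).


m(s1, s2) = 3
m(m(s1, s2), s3) = 14

14 (mod 17)


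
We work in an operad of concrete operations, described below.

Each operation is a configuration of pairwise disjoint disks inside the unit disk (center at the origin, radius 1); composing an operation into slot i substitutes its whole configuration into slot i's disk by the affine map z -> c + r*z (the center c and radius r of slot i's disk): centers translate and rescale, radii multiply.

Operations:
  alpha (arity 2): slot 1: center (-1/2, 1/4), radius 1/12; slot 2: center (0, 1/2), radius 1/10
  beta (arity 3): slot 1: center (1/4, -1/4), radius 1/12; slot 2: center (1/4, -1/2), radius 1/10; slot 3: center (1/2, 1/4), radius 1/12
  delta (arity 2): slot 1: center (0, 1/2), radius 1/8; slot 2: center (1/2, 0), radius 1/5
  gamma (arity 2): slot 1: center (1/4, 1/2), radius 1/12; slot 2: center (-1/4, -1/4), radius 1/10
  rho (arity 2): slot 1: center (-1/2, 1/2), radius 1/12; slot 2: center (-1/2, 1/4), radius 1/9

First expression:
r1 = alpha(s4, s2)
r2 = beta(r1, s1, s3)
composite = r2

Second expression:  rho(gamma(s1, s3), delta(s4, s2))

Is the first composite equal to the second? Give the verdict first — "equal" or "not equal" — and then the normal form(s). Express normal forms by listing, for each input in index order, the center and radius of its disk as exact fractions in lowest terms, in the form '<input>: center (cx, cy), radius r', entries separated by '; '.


not equal: they reduce to s1: center (1/4, -1/2), radius 1/10; s2: center (1/4, -5/24), radius 1/120; s3: center (1/2, 1/4), radius 1/12; s4: center (5/24, -11/48), radius 1/144 and s1: center (-23/48, 13/24), radius 1/144; s2: center (-4/9, 1/4), radius 1/45; s3: center (-25/48, 23/48), radius 1/120; s4: center (-1/2, 11/36), radius 1/72

The first expression, normalized: s1: center (1/4, -1/2), radius 1/10; s2: center (1/4, -5/24), radius 1/120; s3: center (1/2, 1/4), radius 1/12; s4: center (5/24, -11/48), radius 1/144
The second expression, normalized: s1: center (-23/48, 13/24), radius 1/144; s2: center (-4/9, 1/4), radius 1/45; s3: center (-25/48, 23/48), radius 1/120; s4: center (-1/2, 11/36), radius 1/72
The forms do not match — not equal.


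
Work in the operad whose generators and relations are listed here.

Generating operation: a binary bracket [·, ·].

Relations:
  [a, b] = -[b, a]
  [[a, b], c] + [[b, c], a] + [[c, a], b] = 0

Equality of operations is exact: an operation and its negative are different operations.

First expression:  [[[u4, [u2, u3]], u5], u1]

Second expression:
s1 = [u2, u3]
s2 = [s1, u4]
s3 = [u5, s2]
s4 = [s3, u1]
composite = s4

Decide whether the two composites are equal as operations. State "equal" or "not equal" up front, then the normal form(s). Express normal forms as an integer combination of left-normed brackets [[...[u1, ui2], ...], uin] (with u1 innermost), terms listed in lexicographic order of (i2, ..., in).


equal — both sides give [[[[u1, u2], u3], u4], u5] - [[[[u1, u3], u2], u4], u5] - [[[[u1, u4], u2], u3], u5] + [[[[u1, u4], u3], u2], u5] - [[[[u1, u5], u2], u3], u4] + [[[[u1, u5], u3], u2], u4] + [[[[u1, u5], u4], u2], u3] - [[[[u1, u5], u4], u3], u2]

In normal form, the first expression is [[[[u1, u2], u3], u4], u5] - [[[[u1, u3], u2], u4], u5] - [[[[u1, u4], u2], u3], u5] + [[[[u1, u4], u3], u2], u5] - [[[[u1, u5], u2], u3], u4] + [[[[u1, u5], u3], u2], u4] + [[[[u1, u5], u4], u2], u3] - [[[[u1, u5], u4], u3], u2]
In normal form, the second expression is [[[[u1, u2], u3], u4], u5] - [[[[u1, u3], u2], u4], u5] - [[[[u1, u4], u2], u3], u5] + [[[[u1, u4], u3], u2], u5] - [[[[u1, u5], u2], u3], u4] + [[[[u1, u5], u3], u2], u4] + [[[[u1, u5], u4], u2], u3] - [[[[u1, u5], u4], u3], u2]
Both agree, so they are equal.


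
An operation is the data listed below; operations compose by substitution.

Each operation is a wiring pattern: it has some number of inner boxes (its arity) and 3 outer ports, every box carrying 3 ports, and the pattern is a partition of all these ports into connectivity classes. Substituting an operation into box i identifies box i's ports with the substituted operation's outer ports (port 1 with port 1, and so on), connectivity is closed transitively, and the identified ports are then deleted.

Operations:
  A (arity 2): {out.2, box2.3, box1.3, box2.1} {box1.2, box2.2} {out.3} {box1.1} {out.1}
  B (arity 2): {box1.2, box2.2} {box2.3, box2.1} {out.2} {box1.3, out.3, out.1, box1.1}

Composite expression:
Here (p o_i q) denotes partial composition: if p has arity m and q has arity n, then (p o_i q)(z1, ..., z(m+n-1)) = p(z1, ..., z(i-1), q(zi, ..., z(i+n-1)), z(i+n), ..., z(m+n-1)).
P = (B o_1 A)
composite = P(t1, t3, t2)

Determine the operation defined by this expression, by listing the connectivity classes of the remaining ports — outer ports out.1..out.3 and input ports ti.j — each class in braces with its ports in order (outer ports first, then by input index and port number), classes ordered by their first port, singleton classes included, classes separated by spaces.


{out.1, out.3} {out.2} {t1.1} {t1.2, t3.2} {t1.3, t2.2, t3.1, t3.3} {t2.1, t2.3}

Treat the ports identified at B as solder joints: merge, then drop.
composing A on (t1, t3), with out.j its own outer ports: {out.1} {out.2, t1.3, t3.1, t3.3} {out.3} {t1.1} {t1.2, t3.2}
composing B on (t1, t3, t2), with out.j its own outer ports: {out.1, out.3} {out.2} {t1.1} {t1.2, t3.2} {t1.3, t2.2, t3.1, t3.3} {t2.1, t2.3}


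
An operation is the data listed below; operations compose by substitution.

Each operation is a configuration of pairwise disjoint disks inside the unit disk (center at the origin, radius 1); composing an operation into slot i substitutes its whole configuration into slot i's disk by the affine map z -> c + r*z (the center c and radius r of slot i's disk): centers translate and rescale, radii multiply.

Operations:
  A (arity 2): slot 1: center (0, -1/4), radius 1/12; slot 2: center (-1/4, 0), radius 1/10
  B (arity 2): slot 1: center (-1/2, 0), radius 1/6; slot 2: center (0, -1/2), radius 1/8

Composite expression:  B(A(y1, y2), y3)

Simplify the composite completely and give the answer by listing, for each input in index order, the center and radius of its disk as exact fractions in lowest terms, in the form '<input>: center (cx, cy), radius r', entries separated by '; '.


Each y-disk chains the slot maps above it in B; radii multiply.
y1 passes through 2 substitutions, ending at center (-1/2, -1/24), radius 1/72
y2 passes through 2 substitutions, ending at center (-13/24, 0), radius 1/60
y3 passes through 1 substitution, ending at center (0, -1/2), radius 1/8

y1: center (-1/2, -1/24), radius 1/72; y2: center (-13/24, 0), radius 1/60; y3: center (0, -1/2), radius 1/8


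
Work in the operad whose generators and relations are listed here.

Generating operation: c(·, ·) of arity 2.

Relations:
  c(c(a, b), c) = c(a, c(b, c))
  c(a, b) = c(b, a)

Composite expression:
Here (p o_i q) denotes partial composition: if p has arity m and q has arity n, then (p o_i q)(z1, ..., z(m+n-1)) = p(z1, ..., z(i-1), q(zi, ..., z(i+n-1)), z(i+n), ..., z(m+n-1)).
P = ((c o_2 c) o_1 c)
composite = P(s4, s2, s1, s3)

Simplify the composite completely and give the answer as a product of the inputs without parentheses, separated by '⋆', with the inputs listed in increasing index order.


Key point: c commutes, so take the s-inputs in any fixed order.
c(s4, s2) unparenthesizes to s4 ⋆ s2
c(s1, s3) unparenthesizes to s1 ⋆ s3
c(c(s4, s2), c(s1, s3)) unparenthesizes to s4 ⋆ s2 ⋆ s1 ⋆ s3
rearranged into index order: s1 ⋆ s2 ⋆ s3 ⋆ s4

s1 ⋆ s2 ⋆ s3 ⋆ s4


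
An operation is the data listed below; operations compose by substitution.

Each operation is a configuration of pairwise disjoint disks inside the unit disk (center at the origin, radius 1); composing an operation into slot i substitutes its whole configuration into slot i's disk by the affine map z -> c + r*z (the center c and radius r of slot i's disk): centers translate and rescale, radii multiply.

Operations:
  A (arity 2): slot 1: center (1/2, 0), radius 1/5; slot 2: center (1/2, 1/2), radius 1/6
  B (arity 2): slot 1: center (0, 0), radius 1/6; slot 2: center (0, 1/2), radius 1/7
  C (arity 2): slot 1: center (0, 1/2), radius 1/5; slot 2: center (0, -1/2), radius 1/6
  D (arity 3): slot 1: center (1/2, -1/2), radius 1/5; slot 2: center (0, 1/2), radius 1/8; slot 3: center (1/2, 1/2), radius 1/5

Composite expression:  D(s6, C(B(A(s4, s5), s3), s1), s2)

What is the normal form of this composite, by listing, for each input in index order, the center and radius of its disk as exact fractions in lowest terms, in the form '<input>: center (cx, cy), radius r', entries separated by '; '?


s1: center (0, 7/16), radius 1/48; s2: center (1/2, 1/2), radius 1/5; s3: center (0, 23/40), radius 1/280; s4: center (1/480, 9/16), radius 1/1200; s5: center (1/480, 271/480), radius 1/1440; s6: center (1/2, -1/2), radius 1/5


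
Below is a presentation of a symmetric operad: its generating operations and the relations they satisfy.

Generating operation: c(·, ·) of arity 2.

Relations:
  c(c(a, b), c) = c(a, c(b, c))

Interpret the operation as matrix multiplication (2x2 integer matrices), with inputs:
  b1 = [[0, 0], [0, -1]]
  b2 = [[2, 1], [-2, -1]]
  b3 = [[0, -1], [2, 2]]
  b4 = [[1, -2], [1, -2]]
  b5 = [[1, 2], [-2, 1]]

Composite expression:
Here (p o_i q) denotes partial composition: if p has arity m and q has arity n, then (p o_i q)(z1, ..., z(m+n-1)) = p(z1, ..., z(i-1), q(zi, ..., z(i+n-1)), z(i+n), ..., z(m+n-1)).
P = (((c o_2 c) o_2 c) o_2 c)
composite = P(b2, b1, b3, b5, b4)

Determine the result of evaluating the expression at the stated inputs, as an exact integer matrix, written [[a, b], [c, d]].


c(b1, b3) = [[0, 0], [-2, -2]]
c(c(b1, b3), b5) = [[0, 0], [2, -6]]
c(c(c(b1, b3), b5), b4) = [[0, 0], [-4, 8]]
c(b2, c(c(c(b1, b3), b5), b4)) = [[-4, 8], [4, -8]]

[[-4, 8], [4, -8]]


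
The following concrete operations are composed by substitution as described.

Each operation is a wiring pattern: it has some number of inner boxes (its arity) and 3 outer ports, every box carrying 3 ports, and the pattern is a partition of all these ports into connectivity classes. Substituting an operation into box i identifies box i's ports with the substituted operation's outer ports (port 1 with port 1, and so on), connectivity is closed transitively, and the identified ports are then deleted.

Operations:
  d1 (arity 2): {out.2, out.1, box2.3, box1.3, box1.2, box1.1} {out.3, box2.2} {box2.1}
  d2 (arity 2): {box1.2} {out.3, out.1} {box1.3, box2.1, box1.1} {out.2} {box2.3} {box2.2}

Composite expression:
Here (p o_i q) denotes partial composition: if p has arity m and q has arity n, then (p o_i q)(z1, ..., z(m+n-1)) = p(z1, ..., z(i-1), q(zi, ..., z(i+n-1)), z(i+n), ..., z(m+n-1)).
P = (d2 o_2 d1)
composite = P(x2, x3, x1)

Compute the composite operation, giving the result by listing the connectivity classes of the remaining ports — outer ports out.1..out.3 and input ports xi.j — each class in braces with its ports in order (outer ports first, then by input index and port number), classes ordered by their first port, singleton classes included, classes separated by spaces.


{out.1, out.3} {out.2} {x1.1} {x1.2} {x1.3, x2.1, x2.3, x3.1, x3.2, x3.3} {x2.2}
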